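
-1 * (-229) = 229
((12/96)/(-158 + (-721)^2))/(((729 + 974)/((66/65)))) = 33/230105238740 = 0.00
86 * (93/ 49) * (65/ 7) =519870/ 343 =1515.66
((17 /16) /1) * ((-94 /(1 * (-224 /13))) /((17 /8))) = 611 /224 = 2.73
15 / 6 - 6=-7 / 2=-3.50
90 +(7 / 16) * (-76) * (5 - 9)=223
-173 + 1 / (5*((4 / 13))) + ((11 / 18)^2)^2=-90389863 / 524880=-172.21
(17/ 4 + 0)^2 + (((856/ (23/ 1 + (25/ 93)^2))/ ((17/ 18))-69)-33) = -18935555/ 424048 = -44.65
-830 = -830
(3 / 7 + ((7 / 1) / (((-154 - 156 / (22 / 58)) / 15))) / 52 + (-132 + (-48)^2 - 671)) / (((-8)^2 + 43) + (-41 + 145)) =3398253275 / 477567272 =7.12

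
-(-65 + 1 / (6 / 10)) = 190 / 3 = 63.33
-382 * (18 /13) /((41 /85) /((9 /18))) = -292230 /533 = -548.27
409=409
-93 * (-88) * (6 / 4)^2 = 18414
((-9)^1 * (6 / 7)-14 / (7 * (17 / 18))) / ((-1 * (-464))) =-585 / 27608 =-0.02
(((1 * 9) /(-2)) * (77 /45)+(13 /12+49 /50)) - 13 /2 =-3641 /300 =-12.14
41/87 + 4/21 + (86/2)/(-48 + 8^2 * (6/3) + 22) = 7477/6902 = 1.08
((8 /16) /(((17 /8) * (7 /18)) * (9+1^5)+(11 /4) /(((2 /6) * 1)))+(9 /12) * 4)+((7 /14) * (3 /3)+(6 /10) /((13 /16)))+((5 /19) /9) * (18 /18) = 113601899 /26431470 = 4.30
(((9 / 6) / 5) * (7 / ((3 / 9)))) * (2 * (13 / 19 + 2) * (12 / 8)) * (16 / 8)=9639 / 95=101.46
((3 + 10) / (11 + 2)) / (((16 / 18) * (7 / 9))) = 1.45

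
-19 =-19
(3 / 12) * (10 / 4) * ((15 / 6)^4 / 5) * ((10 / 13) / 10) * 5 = 3125 / 1664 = 1.88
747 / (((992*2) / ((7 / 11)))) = 5229 / 21824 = 0.24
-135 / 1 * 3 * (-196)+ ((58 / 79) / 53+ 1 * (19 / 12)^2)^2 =79386.35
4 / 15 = 0.27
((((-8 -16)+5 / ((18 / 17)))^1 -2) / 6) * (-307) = 1088.71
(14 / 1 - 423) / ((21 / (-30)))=4090 / 7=584.29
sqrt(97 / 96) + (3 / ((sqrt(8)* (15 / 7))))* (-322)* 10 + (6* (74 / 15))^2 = -1127* sqrt(2) + sqrt(582) / 24 + 21904 / 25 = -716.65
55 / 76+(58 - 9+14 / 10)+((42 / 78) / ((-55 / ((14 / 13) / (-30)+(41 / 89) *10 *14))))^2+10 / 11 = 613568666010150571 / 11702399278927500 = 52.43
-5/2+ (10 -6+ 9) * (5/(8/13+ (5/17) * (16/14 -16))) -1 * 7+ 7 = -115075/5808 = -19.81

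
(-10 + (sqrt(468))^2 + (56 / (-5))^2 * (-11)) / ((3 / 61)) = -468602 / 25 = -18744.08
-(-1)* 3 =3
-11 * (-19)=209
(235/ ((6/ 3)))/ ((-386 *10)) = -47/ 1544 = -0.03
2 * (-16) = -32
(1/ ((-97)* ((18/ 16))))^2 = 0.00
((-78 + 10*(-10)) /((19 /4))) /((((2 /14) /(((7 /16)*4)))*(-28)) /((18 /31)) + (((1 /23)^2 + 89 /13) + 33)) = -308474712 /295615471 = -1.04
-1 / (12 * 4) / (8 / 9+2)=-3 / 416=-0.01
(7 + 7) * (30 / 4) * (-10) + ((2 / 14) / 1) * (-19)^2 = -6989 / 7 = -998.43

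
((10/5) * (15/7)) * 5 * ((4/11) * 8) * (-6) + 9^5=4517973/77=58674.97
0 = 0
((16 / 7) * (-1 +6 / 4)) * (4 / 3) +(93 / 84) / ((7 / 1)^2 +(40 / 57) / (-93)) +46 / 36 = 184833533 / 65446668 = 2.82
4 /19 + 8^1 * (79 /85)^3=77398428 /11668375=6.63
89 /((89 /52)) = 52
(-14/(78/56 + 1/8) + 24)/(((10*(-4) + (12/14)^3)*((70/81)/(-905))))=112787073/286960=393.04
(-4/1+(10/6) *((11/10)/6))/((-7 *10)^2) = -19/25200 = -0.00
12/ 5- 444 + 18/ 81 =-19862/ 45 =-441.38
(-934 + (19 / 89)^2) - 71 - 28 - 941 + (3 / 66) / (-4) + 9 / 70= -48155074959 / 24396680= -1973.84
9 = 9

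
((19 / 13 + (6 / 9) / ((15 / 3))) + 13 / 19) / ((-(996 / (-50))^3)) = 0.00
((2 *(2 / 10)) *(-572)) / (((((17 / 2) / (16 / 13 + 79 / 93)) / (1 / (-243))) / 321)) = 9472496 / 128061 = 73.97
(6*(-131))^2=617796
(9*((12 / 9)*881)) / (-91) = -10572 / 91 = -116.18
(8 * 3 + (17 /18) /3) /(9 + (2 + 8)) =1313 /1026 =1.28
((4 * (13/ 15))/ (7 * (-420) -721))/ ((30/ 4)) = -104/ 823725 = -0.00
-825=-825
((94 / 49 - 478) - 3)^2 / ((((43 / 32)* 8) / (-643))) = -1417366507500 / 103243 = -13728451.40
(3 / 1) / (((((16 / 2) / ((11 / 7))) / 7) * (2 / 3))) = 99 / 16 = 6.19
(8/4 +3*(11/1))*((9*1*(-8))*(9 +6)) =-37800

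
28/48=0.58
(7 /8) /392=1 /448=0.00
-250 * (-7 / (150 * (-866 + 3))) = -35 / 2589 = -0.01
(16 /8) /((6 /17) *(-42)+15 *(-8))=-17 /1146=-0.01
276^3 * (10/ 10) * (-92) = -1934260992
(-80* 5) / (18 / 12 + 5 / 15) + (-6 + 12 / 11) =-2454 / 11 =-223.09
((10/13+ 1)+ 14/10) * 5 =206/13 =15.85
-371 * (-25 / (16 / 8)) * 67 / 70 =17755 / 4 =4438.75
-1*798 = -798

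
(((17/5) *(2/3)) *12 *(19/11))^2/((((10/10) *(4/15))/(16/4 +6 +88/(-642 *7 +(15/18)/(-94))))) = 82611.34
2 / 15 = 0.13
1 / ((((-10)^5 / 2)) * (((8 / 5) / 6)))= -3 / 40000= -0.00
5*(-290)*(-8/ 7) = 11600/ 7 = 1657.14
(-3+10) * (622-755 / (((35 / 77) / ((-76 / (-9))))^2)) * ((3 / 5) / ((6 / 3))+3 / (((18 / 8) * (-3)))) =4790303063 / 18225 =262842.42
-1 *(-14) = 14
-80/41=-1.95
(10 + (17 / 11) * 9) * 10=2630 / 11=239.09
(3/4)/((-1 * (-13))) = 3/52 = 0.06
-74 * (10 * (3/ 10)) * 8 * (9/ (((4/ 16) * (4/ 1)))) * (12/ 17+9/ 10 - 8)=8687304/ 85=102203.58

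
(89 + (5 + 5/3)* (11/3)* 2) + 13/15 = 6244/45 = 138.76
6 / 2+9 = 12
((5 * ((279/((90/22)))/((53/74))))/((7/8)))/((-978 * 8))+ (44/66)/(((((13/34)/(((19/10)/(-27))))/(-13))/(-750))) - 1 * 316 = -2469347089/1632771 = -1512.37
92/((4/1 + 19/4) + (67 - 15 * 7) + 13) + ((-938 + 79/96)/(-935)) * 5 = -68941/106080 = -0.65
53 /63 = 0.84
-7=-7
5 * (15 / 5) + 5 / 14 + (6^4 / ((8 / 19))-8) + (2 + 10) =43363 / 14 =3097.36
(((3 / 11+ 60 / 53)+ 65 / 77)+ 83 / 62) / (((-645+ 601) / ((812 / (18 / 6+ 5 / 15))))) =-78975033 / 3976060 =-19.86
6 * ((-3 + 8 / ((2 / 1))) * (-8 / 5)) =-48 / 5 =-9.60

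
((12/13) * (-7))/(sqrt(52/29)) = -42 * sqrt(377)/169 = -4.83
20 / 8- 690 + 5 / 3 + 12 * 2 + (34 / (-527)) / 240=-2462021 / 3720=-661.83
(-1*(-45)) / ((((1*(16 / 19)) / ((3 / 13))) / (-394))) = -505305 / 104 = -4858.70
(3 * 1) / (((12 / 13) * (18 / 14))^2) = 8281 / 3888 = 2.13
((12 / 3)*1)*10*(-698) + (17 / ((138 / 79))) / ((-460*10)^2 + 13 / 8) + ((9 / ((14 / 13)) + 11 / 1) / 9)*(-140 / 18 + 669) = -26497.85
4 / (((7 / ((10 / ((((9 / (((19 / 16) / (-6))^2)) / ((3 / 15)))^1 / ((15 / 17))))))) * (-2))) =-1805 / 822528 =-0.00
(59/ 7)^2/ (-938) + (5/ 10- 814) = -18696784/ 22981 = -813.58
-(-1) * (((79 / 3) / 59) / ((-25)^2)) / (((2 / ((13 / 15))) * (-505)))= -1027 / 1675968750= -0.00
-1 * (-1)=1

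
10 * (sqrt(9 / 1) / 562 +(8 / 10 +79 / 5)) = 46661 / 281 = 166.05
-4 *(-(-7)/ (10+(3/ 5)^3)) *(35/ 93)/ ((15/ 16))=-392000/ 356283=-1.10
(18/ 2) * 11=99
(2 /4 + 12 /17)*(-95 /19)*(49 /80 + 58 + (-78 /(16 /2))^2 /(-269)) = -351.27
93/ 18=5.17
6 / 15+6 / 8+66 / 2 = 683 / 20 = 34.15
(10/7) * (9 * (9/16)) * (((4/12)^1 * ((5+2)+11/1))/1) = 1215/28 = 43.39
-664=-664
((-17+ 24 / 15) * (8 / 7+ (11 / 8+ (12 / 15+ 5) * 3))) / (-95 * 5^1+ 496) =-20449 / 1400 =-14.61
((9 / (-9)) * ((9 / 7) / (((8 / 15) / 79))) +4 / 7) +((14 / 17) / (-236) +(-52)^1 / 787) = -1199478643 / 6314888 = -189.94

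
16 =16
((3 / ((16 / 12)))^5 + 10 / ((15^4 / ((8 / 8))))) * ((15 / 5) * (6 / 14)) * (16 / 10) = 597873173 / 5040000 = 118.63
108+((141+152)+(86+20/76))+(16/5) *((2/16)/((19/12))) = 46314/95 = 487.52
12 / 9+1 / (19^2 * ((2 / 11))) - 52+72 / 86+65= 1414373 / 93138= 15.19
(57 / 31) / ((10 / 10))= 57 / 31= 1.84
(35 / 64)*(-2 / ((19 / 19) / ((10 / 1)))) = -175 / 16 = -10.94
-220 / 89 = -2.47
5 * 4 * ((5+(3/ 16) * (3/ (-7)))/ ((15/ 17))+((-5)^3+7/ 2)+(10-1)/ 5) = -191729/ 84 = -2282.49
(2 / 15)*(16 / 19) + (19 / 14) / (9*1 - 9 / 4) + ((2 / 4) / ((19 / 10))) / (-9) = 5101 / 17955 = 0.28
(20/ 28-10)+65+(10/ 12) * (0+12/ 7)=400/ 7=57.14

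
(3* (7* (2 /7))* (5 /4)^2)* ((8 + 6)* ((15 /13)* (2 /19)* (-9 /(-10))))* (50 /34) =354375 /16796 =21.10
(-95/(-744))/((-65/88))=-209/1209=-0.17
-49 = -49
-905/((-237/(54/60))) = 3.44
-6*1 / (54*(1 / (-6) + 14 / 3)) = -2 / 81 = -0.02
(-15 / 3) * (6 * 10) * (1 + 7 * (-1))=1800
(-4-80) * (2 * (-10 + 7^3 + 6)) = -56952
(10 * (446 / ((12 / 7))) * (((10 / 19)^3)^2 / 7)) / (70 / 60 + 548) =0.01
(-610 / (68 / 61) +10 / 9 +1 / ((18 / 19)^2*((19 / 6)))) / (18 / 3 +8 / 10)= -626240 / 7803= -80.26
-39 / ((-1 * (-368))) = -39 / 368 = -0.11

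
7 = 7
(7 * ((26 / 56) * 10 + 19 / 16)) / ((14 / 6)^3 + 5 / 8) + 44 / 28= 186755 / 40306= 4.63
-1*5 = -5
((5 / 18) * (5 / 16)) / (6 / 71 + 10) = 1775 / 206208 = 0.01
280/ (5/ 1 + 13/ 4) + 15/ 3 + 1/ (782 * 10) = 10048733/ 258060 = 38.94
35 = 35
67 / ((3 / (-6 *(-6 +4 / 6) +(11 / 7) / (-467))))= 7007999 / 9807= 714.59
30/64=15/32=0.47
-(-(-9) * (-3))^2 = -729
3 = 3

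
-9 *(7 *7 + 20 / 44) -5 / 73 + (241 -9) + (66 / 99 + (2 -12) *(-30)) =210805 / 2409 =87.51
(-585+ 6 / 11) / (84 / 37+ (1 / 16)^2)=-60895488 / 236951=-257.00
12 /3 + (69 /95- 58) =-5061 /95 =-53.27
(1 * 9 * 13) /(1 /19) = 2223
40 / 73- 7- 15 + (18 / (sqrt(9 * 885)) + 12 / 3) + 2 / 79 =-100500 / 5767 + 2 * sqrt(885) / 295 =-17.23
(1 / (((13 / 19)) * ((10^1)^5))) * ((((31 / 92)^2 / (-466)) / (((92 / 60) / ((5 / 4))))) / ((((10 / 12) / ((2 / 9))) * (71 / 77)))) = -1405943 / 1674638625920000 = -0.00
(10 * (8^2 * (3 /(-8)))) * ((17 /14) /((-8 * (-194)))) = -255 /1358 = -0.19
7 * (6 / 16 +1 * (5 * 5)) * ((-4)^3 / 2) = -5684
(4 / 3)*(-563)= -2252 / 3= -750.67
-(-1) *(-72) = -72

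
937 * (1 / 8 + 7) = 53409 / 8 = 6676.12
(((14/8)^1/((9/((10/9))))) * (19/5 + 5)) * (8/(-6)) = -616/243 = -2.53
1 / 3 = 0.33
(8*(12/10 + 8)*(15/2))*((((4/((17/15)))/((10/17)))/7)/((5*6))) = 552/35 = 15.77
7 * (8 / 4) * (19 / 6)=133 / 3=44.33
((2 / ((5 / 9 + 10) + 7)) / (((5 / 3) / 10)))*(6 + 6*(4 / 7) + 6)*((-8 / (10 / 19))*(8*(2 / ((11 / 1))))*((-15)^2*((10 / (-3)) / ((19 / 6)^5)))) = 435356467200 / 792742643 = 549.18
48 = 48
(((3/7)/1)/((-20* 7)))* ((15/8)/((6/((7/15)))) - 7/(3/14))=223/2240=0.10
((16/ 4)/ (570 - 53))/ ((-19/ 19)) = -0.01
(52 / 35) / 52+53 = 1856 / 35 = 53.03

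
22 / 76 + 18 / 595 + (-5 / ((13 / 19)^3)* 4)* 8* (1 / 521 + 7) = -90509981342327 / 25880242570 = -3497.26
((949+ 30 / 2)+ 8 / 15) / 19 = 14468 / 285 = 50.76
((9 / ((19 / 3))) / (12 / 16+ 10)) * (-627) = -3564 / 43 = -82.88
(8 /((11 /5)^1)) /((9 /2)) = 80 /99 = 0.81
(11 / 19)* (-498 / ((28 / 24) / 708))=-23270544 / 133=-174966.50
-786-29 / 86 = -67625 / 86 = -786.34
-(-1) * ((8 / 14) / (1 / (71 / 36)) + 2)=197 / 63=3.13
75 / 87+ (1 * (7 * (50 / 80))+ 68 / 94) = 64993 / 10904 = 5.96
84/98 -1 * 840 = -839.14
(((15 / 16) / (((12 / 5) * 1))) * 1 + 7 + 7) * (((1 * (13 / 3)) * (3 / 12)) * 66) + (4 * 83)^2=14240375 / 128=111252.93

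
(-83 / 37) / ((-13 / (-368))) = -30544 / 481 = -63.50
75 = 75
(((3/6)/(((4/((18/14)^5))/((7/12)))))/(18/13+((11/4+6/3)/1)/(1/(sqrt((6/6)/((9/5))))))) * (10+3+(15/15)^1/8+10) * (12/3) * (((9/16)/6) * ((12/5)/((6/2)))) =-2300608089/9926271824+21046303629 * sqrt(5)/79410174592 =0.36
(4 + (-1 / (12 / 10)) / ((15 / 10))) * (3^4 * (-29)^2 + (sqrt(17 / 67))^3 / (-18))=234639 - 527 * sqrt(1139) / 727218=234638.98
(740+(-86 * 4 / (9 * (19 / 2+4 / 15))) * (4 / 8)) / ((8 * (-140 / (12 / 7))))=-32437 / 28714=-1.13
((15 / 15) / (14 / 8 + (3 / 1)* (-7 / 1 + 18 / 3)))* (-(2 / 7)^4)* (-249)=-15936 / 12005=-1.33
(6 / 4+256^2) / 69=131075 / 138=949.82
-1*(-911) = 911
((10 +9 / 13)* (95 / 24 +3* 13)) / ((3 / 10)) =716545 / 468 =1531.08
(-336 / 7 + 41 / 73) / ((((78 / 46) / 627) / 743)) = -12368454263 / 949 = -13033144.64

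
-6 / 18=-1 / 3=-0.33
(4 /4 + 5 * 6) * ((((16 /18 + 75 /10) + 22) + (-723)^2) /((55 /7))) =2041898173 /990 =2062523.41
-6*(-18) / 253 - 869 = -219749 / 253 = -868.57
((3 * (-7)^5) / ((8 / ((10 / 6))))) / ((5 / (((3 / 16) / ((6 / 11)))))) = -184877 / 256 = -722.18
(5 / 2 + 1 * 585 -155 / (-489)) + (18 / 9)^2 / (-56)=587.75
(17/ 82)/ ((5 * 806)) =17/ 330460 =0.00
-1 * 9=-9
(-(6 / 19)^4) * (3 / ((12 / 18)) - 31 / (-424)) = -314118 / 6907013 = -0.05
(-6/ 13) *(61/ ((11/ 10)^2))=-36600/ 1573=-23.27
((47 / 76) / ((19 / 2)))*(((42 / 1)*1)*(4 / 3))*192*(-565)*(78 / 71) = -11135255040 / 25631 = -434444.81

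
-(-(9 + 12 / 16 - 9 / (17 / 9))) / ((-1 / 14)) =-69.79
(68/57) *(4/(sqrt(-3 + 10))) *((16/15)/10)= 0.19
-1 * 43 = -43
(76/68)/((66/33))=19/34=0.56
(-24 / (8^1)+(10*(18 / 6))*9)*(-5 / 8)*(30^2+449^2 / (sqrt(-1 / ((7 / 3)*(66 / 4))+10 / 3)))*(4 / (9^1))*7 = -627987115*sqrt(44121) / 2292 - 467250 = -58019034.37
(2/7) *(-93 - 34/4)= -29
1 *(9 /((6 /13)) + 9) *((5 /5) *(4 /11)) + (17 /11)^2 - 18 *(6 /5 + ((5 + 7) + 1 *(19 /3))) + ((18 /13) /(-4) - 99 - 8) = -446.19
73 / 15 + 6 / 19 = 5.18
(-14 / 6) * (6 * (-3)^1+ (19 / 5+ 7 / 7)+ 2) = 392 / 15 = 26.13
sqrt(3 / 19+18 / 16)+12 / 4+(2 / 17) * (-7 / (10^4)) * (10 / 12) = sqrt(7410) / 76+305993 / 102000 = 4.13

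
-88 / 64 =-11 / 8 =-1.38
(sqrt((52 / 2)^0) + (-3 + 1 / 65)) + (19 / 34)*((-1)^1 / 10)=-9019 / 4420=-2.04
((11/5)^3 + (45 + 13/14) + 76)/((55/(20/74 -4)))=-16008621/1780625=-8.99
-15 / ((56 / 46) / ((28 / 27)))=-115 / 9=-12.78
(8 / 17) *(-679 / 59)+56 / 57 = -4.43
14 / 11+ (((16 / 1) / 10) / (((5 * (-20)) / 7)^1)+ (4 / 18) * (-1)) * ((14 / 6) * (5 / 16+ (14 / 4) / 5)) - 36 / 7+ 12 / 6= -255999 / 96250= -2.66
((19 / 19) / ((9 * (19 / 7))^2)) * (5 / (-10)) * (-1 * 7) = 343 / 58482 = 0.01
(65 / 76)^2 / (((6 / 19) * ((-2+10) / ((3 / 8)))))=0.11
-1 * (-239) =239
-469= -469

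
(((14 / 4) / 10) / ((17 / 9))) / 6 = 21 / 680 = 0.03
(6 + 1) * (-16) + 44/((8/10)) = -57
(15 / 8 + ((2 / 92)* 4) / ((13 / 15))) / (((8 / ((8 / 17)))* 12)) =1575 / 162656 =0.01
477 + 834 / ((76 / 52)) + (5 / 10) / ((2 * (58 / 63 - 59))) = 291328383 / 278084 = 1047.63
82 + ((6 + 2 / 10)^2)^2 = 974771 / 625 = 1559.63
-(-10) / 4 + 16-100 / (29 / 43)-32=-9383 / 58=-161.78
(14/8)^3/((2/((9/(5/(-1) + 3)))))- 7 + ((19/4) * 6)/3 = -9.56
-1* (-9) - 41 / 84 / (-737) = 9.00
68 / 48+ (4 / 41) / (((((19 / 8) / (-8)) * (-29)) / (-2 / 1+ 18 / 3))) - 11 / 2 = -1094671 / 271092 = -4.04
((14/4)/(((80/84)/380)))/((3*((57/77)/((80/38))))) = 75460/57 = 1323.86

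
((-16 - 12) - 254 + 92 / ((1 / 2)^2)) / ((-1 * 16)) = -43 / 8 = -5.38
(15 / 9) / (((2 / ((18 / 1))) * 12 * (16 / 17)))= 85 / 64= 1.33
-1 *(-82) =82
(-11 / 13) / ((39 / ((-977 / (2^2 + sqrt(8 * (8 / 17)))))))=182699 / 26364 - 10747 * sqrt(17) / 13182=3.57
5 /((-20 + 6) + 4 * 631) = 0.00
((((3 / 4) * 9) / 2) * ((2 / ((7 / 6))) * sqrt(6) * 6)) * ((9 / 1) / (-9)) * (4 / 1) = -972 * sqrt(6) / 7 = -340.13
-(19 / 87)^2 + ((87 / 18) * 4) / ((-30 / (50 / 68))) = -134219 / 257346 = -0.52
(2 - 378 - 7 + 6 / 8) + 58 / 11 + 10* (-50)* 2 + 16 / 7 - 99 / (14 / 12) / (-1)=-397269 / 308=-1289.83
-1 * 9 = -9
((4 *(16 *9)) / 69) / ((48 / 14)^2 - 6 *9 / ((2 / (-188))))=784 / 477825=0.00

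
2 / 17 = 0.12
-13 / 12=-1.08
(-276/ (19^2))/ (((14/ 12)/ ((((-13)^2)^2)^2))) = -1350850073976/ 2527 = -534566709.13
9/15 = 3/5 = 0.60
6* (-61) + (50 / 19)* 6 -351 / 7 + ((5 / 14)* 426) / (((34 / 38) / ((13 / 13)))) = -520734 / 2261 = -230.31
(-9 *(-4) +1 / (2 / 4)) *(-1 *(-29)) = 1102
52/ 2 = 26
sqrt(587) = 24.23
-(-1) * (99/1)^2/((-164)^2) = 9801/26896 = 0.36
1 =1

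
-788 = -788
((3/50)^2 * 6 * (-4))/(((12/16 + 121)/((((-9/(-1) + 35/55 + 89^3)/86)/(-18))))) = 9305718/28793875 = 0.32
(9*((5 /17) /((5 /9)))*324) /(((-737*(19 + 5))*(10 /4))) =-2187 /62645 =-0.03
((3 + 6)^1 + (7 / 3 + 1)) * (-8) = -296 / 3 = -98.67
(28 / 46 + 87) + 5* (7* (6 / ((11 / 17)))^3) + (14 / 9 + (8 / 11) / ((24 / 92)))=7713786335 / 275517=27997.50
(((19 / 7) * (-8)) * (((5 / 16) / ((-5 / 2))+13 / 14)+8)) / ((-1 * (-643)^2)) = 9367 / 20259001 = 0.00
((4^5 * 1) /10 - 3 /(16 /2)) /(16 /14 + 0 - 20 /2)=-28567 /2480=-11.52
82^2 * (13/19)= 87412/19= 4600.63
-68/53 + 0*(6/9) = -68/53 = -1.28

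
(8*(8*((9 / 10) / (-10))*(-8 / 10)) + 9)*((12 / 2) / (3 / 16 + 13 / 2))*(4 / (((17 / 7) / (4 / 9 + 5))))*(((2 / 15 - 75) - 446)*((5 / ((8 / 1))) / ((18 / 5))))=-450216312 / 45475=-9900.30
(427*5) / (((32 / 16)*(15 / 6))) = 427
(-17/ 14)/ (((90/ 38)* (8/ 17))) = -5491/ 5040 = -1.09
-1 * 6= -6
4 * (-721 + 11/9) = -25912/9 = -2879.11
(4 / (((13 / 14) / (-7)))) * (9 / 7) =-504 / 13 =-38.77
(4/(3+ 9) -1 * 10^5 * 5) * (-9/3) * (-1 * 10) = -14999990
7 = 7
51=51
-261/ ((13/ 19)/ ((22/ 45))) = -12122/ 65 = -186.49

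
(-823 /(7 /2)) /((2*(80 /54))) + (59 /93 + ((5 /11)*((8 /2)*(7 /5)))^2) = -227638633 /3150840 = -72.25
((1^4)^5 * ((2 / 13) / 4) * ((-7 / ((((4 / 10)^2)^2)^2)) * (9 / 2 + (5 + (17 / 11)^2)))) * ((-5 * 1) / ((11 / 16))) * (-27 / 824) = -1062017578125 / 912491008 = -1163.87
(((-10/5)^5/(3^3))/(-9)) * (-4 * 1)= -128/243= -0.53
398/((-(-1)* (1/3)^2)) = 3582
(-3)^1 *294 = -882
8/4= 2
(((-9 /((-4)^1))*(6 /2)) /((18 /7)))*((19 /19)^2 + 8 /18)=91 /24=3.79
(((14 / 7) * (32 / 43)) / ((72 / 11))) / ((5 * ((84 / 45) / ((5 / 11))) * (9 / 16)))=160 / 8127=0.02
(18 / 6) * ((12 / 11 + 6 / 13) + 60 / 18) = 2096 / 143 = 14.66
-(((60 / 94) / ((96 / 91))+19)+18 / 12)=-21.11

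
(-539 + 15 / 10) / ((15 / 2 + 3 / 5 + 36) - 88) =12.24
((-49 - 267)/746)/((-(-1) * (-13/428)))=13.95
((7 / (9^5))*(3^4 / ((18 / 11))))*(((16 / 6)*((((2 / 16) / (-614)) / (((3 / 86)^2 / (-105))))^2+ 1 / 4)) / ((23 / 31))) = 6.51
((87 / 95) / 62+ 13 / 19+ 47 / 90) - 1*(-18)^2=-8555252 / 26505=-322.78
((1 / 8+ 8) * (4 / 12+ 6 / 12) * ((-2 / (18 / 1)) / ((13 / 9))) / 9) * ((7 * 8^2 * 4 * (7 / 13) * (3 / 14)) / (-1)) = 1400 / 117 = 11.97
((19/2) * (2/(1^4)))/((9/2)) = 4.22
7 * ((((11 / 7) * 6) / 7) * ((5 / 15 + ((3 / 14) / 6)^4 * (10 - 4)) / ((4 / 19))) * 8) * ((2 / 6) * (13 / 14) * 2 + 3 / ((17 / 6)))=38475826367 / 192003168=200.39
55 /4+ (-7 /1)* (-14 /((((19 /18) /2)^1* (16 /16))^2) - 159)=1478.57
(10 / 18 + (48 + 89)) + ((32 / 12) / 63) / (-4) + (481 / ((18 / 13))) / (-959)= 7104145 / 51786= 137.18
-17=-17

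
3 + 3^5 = 246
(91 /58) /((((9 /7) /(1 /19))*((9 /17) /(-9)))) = -10829 /9918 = -1.09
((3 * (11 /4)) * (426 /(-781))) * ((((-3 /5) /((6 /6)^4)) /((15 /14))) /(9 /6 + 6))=42 /125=0.34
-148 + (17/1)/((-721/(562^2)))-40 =-5504896/721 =-7635.08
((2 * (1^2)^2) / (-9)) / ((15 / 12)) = -8 / 45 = -0.18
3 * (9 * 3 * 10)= 810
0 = 0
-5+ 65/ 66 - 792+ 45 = -49567/ 66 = -751.02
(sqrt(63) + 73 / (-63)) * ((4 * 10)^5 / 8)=-934400000 / 63 + 38400000 * sqrt(7)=86765104.31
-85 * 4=-340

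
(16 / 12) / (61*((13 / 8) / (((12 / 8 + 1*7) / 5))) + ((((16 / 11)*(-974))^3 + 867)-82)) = -362032 / 772088097149031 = -0.00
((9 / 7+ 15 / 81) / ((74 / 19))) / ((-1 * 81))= -2641 / 566433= -0.00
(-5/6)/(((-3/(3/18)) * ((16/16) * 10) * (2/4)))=1/108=0.01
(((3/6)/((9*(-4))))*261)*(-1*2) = 29/4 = 7.25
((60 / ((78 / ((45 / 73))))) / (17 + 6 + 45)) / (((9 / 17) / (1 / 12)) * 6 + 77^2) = 225 / 192535018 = 0.00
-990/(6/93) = -15345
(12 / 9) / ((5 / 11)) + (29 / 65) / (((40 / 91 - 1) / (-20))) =4808 / 255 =18.85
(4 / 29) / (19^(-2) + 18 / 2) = 722 / 47125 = 0.02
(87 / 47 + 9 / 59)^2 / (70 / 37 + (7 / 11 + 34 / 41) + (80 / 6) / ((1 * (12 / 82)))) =4636019451888 / 109095830918407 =0.04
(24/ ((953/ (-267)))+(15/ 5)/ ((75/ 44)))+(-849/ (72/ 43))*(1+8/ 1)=-870725419/ 190600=-4568.34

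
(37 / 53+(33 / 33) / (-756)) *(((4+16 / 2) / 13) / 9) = 27919 / 390663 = 0.07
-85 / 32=-2.66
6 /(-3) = -2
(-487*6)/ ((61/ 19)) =-55518/ 61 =-910.13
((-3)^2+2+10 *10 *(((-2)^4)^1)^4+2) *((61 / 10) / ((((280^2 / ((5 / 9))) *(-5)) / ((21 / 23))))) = -399770393 / 7728000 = -51.73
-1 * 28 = -28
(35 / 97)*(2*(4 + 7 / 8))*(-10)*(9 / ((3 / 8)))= -81900 / 97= -844.33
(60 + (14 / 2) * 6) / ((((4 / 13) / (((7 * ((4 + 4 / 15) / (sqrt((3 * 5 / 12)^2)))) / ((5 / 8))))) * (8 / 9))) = 1782144 / 125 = 14257.15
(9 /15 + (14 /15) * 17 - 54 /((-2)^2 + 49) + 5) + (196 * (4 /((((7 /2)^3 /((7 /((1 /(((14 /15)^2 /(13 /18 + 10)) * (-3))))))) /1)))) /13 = 179997568 /9973275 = 18.05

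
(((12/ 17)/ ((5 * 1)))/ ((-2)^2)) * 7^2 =147/ 85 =1.73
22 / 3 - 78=-212 / 3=-70.67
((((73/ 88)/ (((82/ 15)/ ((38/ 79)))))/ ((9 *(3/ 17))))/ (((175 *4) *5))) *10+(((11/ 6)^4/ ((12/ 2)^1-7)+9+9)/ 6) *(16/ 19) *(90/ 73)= 11872926803/ 10235499120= 1.16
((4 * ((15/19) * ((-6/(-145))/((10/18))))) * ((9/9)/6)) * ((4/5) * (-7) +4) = -864/13775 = -0.06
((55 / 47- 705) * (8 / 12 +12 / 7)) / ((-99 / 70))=16540000 / 13959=1184.90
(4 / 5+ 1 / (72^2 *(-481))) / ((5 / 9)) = 9974011 / 6926400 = 1.44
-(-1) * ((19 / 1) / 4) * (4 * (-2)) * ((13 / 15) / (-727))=0.05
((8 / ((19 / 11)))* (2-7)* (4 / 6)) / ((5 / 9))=-528 / 19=-27.79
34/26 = 17/13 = 1.31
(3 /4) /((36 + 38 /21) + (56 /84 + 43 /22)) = 693 /37358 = 0.02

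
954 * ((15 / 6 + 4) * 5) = 31005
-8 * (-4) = 32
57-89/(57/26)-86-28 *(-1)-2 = -2485/57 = -43.60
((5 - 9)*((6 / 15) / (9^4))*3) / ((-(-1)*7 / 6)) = -16 / 25515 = -0.00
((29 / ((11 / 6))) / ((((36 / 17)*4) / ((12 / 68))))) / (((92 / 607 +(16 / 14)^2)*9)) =862547 / 34337952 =0.03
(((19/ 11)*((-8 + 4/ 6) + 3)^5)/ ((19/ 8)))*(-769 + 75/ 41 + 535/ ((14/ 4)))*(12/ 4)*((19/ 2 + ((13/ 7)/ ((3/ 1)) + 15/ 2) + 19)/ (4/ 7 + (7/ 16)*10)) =292888560184064/ 19318257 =15161231.17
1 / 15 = 0.07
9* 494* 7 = 31122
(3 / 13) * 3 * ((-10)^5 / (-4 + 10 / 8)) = 3600000 / 143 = 25174.83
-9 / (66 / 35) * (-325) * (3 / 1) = 102375 / 22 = 4653.41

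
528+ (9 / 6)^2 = 2121 / 4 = 530.25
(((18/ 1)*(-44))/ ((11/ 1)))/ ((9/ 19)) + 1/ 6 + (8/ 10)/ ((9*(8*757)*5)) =-25861012/ 170325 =-151.83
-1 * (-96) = 96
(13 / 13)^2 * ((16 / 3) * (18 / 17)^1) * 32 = 3072 / 17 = 180.71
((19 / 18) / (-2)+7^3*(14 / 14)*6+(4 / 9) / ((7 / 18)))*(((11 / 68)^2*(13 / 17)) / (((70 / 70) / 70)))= 4080133915 / 1414944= 2883.60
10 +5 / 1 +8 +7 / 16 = 375 / 16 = 23.44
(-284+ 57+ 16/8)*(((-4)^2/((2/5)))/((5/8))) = -14400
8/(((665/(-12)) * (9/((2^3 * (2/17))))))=-512/33915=-0.02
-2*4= -8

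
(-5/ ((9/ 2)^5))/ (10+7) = -160/ 1003833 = -0.00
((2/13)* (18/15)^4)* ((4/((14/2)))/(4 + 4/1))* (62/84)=0.02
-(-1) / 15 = 1 / 15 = 0.07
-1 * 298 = -298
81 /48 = 27 /16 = 1.69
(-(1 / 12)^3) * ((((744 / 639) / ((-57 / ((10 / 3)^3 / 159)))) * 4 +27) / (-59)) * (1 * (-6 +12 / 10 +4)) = -1406283451 / 6642340128720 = -0.00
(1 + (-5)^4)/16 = 39.12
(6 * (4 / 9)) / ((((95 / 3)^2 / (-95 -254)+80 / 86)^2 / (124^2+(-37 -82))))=10776.24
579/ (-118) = -579/ 118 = -4.91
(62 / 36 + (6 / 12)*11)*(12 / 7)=260 / 21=12.38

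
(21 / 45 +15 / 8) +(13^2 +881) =1052.34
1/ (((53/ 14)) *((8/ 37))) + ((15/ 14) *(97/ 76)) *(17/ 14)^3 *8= 402496637/ 19342456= 20.81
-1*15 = -15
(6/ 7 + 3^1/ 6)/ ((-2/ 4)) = -19/ 7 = -2.71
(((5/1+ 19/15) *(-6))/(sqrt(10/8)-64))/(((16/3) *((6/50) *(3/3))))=235 *sqrt(5)/32758+ 15040/16379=0.93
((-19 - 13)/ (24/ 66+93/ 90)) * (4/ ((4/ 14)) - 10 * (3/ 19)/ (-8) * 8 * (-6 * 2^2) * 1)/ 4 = 1198560/ 8759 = 136.84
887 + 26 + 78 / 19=17425 / 19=917.11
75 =75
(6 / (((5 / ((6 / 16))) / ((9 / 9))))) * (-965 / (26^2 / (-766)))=665271 / 1352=492.06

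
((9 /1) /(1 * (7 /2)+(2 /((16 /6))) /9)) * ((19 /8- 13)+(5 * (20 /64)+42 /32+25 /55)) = -8667 /473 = -18.32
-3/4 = -0.75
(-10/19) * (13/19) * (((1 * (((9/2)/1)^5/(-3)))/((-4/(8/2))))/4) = -1279395/23104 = -55.38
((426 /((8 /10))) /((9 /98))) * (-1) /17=-17395 /51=-341.08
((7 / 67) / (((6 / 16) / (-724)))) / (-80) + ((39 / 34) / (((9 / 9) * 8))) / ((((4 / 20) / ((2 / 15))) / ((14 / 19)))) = 3365383 / 1298460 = 2.59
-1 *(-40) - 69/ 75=977/ 25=39.08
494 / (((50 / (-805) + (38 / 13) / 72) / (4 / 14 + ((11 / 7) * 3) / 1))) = -186109560 / 1621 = -114811.57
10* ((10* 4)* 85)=34000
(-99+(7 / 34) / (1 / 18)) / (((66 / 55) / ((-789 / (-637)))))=-1065150 / 10829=-98.36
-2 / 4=-1 / 2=-0.50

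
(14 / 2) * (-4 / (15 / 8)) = -224 / 15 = -14.93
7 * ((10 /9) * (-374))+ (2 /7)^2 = -1282784 /441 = -2908.81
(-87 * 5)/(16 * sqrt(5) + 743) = -323205/550769 + 6960 * sqrt(5)/550769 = -0.56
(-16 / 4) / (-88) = 0.05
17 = 17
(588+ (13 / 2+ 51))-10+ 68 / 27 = 34453 / 54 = 638.02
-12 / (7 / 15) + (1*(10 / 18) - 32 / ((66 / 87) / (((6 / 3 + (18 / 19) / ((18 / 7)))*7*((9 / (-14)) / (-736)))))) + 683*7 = 4755.23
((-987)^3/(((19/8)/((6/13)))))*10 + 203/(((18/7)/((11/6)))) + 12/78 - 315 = -49844413525499/26676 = -1868511528.17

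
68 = 68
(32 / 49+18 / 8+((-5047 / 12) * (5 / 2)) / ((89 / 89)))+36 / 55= -67778219 / 64680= -1047.90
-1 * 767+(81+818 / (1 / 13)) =9948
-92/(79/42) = -3864/79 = -48.91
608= 608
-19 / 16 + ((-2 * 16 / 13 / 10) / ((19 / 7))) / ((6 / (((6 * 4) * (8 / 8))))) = -30633 / 19760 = -1.55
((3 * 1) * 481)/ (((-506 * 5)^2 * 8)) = 0.00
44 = 44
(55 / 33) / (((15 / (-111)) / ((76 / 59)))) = -2812 / 177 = -15.89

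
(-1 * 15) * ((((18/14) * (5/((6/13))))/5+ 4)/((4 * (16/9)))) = -12825/896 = -14.31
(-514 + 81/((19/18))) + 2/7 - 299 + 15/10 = -734.48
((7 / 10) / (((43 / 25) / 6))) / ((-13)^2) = 0.01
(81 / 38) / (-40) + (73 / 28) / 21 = 15833 / 223440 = 0.07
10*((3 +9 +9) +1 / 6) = 635 / 3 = 211.67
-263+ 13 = -250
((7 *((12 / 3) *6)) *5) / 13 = 840 / 13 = 64.62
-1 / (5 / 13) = -13 / 5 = -2.60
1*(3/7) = 0.43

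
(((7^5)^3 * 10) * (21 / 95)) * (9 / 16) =897289125379227 / 152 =5903217930126.49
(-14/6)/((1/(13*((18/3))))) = -182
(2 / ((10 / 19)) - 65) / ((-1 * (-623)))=-306 / 3115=-0.10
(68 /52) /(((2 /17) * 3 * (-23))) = -289 /1794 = -0.16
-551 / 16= -34.44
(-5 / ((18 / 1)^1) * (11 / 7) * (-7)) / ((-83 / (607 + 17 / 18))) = -601865 / 26892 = -22.38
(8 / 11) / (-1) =-8 / 11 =-0.73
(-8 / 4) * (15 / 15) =-2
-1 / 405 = -0.00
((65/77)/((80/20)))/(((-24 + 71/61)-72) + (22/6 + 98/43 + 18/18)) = -511485/213015572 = -0.00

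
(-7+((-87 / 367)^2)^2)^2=16111376527380710565796 / 329100478707380211841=48.96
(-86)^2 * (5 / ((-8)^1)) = -4622.50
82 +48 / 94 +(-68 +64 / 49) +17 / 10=403411 / 23030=17.52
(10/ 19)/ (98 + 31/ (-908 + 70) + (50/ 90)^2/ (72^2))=1759397760/ 327476400209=0.01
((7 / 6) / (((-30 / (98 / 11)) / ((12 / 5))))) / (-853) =686 / 703725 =0.00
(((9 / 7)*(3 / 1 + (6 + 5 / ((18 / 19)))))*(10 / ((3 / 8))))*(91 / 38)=66820 / 57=1172.28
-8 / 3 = -2.67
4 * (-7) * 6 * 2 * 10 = -3360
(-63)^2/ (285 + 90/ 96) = 21168/ 1525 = 13.88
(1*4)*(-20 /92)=-20 /23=-0.87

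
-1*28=-28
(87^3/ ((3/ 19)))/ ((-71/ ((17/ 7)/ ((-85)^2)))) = -4170519/ 211225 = -19.74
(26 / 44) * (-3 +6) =39 / 22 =1.77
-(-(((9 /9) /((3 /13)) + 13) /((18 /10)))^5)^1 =1188137600000 /14348907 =82803.35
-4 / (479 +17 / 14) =-56 / 6723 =-0.01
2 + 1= 3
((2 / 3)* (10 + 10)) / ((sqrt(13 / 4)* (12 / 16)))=320* sqrt(13) / 117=9.86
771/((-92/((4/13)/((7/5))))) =-3855/2093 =-1.84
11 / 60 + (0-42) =-2509 / 60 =-41.82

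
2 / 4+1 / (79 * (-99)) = 7819 / 15642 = 0.50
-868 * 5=-4340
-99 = -99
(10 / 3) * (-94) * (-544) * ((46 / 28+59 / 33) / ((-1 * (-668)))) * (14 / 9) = 202626400 / 148797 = 1361.76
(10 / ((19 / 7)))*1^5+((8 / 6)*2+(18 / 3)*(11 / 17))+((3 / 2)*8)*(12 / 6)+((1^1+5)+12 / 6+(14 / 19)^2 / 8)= 1557611 / 36822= 42.30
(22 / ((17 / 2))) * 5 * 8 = 1760 / 17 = 103.53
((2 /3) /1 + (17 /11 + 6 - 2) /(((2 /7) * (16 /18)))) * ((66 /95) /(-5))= -11881 /3800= -3.13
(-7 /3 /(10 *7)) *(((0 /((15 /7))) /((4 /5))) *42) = 0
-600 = -600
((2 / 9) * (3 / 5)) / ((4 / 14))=7 / 15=0.47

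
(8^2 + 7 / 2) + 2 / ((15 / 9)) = 687 / 10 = 68.70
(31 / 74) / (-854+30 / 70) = -217 / 442150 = -0.00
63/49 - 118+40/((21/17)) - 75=-478/3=-159.33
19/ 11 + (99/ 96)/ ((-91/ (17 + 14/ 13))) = 633959/ 416416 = 1.52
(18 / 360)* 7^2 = 49 / 20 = 2.45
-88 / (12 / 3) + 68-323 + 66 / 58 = -8000 / 29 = -275.86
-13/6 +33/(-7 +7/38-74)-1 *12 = -268559/18426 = -14.58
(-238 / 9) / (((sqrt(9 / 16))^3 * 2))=-7616 / 243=-31.34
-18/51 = -6/17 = -0.35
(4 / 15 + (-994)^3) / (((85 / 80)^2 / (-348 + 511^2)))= -983451621455971328 / 4335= -226863119136325.57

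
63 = 63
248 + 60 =308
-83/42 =-1.98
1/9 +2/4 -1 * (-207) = 3737/18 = 207.61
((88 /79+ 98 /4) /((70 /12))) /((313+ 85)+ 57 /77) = 133551 /12127685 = 0.01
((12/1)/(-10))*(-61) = 366/5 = 73.20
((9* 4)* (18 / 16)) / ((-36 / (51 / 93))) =-153 / 248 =-0.62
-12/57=-4/19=-0.21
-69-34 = -103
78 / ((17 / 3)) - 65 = -871 / 17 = -51.24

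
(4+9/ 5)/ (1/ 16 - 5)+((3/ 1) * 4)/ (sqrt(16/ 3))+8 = 12.02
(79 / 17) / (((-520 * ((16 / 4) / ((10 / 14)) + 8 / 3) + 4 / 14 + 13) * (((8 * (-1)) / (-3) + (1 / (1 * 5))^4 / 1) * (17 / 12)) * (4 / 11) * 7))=-14664375 / 130117908931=-0.00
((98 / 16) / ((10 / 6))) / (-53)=-147 / 2120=-0.07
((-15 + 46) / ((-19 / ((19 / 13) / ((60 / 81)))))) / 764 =-837 / 198640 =-0.00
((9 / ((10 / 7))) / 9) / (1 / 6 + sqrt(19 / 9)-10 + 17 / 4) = -938 / 6975-56 * sqrt(19) / 6975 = -0.17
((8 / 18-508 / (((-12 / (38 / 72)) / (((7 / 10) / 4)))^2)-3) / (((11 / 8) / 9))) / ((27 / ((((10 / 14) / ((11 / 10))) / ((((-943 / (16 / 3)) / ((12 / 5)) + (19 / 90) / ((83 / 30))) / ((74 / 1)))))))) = 0.41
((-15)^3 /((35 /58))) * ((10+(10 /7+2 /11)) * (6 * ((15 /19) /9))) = -350001000 /10241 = -34176.45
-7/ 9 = -0.78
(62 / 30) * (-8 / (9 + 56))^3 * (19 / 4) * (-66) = 1658624 / 1373125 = 1.21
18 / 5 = 3.60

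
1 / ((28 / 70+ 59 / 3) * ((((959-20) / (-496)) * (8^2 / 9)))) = -1395 / 376852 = -0.00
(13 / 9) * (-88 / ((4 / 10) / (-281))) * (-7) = -5625620 / 9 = -625068.89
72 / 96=3 / 4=0.75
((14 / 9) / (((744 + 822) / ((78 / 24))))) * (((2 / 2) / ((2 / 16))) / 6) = 91 / 21141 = 0.00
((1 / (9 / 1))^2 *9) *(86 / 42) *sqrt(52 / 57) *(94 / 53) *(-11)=-88924 *sqrt(741) / 570969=-4.24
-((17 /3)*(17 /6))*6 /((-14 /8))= 1156 /21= 55.05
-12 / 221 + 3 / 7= 0.37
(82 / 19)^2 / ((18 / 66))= 73964 / 1083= 68.30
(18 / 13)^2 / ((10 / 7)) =1134 / 845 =1.34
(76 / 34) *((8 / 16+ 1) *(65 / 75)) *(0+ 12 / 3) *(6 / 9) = 1976 / 255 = 7.75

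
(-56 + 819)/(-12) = -763/12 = -63.58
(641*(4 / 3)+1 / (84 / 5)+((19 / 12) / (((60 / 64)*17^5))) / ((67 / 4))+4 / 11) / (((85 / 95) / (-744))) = -1328127196370882686 / 1867885777065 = -711032.34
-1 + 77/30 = 47/30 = 1.57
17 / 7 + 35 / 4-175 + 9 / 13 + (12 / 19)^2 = -21383403 / 131404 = -162.73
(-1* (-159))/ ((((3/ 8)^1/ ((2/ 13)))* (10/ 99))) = 645.78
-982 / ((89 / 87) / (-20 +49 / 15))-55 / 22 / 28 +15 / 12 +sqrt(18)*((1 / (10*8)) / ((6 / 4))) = sqrt(2) / 40 +400315693 / 24920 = 16064.07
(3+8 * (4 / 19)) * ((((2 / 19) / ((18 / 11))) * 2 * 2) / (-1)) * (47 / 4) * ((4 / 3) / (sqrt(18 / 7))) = -92026 * sqrt(14) / 29241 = -11.78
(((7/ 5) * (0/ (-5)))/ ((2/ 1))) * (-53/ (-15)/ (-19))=0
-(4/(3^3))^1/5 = -4/135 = -0.03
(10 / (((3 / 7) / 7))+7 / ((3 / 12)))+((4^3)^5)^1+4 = 3221226058 / 3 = 1073742019.33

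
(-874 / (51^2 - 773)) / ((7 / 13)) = -5681 / 6398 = -0.89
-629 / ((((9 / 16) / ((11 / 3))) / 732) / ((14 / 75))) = -378164864 / 675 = -560244.24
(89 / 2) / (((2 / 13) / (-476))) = -137683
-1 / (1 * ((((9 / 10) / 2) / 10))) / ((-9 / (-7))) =-1400 / 81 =-17.28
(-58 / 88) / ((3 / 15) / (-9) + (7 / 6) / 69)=30015 / 242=124.03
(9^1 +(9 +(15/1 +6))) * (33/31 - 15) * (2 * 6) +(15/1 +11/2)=-403081/62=-6501.31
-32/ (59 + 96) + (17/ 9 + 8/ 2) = 7927/ 1395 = 5.68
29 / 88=0.33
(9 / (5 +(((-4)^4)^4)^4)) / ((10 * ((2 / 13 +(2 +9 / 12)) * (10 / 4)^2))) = 104 / 713647741736968166430132857252736110147375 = 0.00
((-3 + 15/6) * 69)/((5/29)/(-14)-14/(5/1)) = 23345/1903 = 12.27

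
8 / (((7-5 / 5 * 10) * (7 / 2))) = -16 / 21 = -0.76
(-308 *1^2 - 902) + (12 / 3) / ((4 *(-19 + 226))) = -250469 / 207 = -1210.00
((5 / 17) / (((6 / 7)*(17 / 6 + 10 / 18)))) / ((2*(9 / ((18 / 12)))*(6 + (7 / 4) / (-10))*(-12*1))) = -175 / 1449726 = -0.00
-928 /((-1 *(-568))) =-116 /71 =-1.63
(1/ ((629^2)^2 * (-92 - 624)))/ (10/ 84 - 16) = 21/ 37377602605170466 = 0.00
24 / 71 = 0.34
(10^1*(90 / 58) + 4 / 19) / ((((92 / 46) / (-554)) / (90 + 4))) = -225645308 / 551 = -409519.62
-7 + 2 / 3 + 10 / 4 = -23 / 6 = -3.83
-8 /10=-4 /5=-0.80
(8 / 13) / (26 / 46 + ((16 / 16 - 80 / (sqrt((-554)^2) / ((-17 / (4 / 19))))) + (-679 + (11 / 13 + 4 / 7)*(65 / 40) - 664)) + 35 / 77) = -31396288 / 67702987651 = -0.00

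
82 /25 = 3.28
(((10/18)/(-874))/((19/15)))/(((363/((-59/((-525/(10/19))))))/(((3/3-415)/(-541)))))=-590/9428936979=-0.00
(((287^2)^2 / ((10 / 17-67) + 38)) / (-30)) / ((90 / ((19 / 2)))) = 313063235429 / 372600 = 840212.66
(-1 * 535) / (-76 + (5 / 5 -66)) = 535 / 141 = 3.79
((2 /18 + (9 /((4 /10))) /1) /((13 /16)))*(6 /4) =1628 /39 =41.74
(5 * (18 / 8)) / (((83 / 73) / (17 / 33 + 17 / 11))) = 18615 / 913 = 20.39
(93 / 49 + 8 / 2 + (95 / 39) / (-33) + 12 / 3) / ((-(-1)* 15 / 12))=495632 / 63063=7.86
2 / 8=1 / 4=0.25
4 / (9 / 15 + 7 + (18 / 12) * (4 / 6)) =20 / 43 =0.47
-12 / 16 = -3 / 4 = -0.75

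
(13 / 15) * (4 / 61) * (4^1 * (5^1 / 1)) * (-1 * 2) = -416 / 183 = -2.27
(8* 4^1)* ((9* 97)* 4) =111744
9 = 9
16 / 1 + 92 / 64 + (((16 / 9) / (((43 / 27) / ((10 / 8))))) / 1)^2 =573471 / 29584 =19.38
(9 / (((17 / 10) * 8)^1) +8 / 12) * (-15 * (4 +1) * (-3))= 20325 / 68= 298.90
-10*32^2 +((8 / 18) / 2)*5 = -92150 / 9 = -10238.89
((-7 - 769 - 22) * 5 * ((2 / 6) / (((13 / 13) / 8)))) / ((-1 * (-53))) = -10640 / 53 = -200.75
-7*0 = 0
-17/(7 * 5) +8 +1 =298/35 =8.51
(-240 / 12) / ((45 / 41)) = -164 / 9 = -18.22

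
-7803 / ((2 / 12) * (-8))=5852.25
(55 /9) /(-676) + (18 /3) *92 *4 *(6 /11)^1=80600227 /66924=1204.35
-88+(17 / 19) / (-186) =-311009 / 3534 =-88.00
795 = 795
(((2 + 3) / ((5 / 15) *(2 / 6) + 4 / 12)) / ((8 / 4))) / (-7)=-0.80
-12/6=-2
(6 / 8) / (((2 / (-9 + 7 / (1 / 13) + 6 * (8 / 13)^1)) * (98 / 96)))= 20052 / 637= 31.48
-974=-974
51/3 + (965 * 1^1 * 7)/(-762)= 6199/762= 8.14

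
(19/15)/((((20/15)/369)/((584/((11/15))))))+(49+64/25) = 76784629/275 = 279216.83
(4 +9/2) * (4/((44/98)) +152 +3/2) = 60741/44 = 1380.48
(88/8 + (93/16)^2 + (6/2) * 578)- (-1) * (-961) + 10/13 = 2724149/3328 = 818.55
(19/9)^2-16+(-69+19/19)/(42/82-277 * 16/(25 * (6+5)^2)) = 572624855/9573147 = 59.82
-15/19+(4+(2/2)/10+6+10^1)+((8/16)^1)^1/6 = 22109/1140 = 19.39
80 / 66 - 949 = -31277 / 33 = -947.79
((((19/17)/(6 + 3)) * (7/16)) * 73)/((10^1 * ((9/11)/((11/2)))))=1174789/440640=2.67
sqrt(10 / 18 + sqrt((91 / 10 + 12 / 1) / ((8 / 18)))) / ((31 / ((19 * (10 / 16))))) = 1.05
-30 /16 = -15 /8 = -1.88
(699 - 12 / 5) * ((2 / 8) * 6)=10449 / 10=1044.90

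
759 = 759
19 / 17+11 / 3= 244 / 51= 4.78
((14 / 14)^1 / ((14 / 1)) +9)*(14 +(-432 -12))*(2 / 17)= -54610 / 119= -458.91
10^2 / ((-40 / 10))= -25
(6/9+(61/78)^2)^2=60481729/37015056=1.63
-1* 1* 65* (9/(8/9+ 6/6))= -5265/17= -309.71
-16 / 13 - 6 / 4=-71 / 26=-2.73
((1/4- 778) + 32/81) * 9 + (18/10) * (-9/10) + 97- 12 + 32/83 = -516358439/74700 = -6912.43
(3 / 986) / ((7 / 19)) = 57 / 6902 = 0.01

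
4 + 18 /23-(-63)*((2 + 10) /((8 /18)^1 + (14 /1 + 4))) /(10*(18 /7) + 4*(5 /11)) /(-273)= 125667949 /26306020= 4.78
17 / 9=1.89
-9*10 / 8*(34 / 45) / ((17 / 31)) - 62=-155 / 2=-77.50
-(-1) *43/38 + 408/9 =5297/114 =46.46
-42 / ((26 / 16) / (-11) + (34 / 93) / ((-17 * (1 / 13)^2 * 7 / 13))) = 2406096 / 395135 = 6.09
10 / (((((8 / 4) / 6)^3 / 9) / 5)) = 12150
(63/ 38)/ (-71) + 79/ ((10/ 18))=1917963/ 13490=142.18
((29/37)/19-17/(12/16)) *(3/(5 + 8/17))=-811189/65379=-12.41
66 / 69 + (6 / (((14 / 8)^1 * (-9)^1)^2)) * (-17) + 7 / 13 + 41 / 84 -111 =-173148971 / 1582308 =-109.43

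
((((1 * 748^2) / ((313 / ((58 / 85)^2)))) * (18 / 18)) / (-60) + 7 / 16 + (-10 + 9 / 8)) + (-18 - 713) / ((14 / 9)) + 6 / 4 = -6451237087 / 13146000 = -490.74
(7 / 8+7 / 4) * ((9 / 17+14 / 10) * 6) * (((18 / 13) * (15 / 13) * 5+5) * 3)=3401811 / 2873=1184.06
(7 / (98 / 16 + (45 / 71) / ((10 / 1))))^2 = 15808576 / 12355225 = 1.28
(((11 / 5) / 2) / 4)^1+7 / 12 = 103 / 120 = 0.86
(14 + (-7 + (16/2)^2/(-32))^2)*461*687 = 30087165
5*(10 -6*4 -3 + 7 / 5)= -78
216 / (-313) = -216 / 313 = -0.69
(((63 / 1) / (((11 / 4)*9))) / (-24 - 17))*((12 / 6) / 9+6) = -1568 / 4059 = -0.39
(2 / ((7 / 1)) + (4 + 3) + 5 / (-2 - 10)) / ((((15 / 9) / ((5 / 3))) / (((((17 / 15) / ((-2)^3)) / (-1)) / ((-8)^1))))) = -9809 / 80640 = -0.12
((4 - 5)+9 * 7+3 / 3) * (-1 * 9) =-567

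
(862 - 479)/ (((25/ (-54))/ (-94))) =1944108/ 25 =77764.32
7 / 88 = 0.08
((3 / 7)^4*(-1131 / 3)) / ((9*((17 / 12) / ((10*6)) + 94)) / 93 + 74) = -227195280 / 1484435057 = -0.15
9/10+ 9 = 99/10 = 9.90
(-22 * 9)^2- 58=39146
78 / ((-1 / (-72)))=5616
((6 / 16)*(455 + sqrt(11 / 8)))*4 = 3*sqrt(22) / 8 + 1365 / 2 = 684.26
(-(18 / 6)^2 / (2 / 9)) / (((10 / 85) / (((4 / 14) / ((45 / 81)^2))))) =-111537 / 350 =-318.68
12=12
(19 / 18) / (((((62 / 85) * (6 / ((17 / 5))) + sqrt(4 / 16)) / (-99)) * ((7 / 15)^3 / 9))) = -5178.05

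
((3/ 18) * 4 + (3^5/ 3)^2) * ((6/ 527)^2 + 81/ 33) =1587305055/ 98549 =16106.76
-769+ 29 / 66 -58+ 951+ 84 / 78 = 107693 / 858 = 125.52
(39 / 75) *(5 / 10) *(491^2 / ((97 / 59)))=184909127 / 4850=38125.59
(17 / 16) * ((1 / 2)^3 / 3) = 17 / 384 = 0.04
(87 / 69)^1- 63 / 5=-1304 / 115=-11.34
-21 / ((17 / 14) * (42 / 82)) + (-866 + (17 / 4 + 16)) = -59807 / 68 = -879.51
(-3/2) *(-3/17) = 9/34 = 0.26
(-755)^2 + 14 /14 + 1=570027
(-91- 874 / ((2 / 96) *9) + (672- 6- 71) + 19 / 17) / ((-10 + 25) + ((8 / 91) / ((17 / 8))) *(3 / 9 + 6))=-19288997 / 70831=-272.32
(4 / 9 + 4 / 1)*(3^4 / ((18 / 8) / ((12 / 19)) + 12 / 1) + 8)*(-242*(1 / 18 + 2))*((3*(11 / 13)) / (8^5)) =-33734195 / 14916096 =-2.26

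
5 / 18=0.28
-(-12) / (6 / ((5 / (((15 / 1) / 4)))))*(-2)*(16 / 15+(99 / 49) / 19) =-262096 / 41895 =-6.26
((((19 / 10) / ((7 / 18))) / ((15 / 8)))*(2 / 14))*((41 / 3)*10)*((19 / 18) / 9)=118408 / 19845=5.97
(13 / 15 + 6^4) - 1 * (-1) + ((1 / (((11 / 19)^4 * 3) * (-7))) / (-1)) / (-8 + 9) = 665289507 / 512435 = 1298.29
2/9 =0.22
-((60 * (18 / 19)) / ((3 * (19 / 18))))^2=-41990400 / 130321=-322.21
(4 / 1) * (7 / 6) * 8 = 112 / 3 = 37.33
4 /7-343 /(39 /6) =-4750 /91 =-52.20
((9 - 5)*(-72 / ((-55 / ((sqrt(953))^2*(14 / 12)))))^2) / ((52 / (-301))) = -1928905133904 / 39325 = -49050353.06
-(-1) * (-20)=-20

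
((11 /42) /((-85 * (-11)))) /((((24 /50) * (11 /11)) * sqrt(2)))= 5 * sqrt(2) /17136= 0.00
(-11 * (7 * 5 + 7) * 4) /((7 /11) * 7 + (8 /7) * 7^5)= -2904 /30191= -0.10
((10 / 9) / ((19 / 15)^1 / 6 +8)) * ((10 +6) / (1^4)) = 1600 / 739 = 2.17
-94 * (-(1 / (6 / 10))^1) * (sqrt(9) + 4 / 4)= 626.67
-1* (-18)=18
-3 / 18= -0.17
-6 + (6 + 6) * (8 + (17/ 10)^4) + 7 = 493063/ 2500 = 197.23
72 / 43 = 1.67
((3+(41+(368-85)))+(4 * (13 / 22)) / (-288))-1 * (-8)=530627 / 1584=334.99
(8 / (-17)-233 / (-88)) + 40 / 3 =15.51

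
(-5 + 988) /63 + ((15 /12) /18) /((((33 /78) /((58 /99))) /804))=2124959 /22869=92.92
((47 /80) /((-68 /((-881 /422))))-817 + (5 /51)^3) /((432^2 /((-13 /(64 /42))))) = 1331761076178169 /35659001222922240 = 0.04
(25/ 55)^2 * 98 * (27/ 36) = 3675/ 242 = 15.19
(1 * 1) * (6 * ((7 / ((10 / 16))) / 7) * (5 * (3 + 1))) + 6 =198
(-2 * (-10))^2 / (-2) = -200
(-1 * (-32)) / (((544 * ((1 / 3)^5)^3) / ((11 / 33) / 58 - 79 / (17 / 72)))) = -4733680504455 / 16762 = -282405470.97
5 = 5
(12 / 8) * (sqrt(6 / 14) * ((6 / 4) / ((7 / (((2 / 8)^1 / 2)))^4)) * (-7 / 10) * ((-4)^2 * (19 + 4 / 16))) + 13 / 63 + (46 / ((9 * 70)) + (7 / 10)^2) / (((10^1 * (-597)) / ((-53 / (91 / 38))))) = 356697329 / 1711300500-99 * sqrt(21) / 14049280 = 0.21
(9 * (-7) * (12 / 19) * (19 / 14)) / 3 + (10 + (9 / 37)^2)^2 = 155905543 / 1874161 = 83.19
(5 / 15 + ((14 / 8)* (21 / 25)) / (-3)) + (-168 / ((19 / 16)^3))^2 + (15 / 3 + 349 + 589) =155363111893693 / 14113764300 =11007.91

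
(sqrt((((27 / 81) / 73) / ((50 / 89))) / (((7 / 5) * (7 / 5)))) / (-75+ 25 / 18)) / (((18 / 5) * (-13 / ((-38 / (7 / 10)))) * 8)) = -19 * sqrt(38982) / 29574636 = -0.00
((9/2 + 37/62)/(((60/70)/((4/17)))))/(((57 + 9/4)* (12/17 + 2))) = 56/6417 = 0.01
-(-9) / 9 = 1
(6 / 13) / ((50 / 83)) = 249 / 325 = 0.77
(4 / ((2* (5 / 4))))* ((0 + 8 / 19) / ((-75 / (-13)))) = 832 / 7125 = 0.12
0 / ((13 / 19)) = 0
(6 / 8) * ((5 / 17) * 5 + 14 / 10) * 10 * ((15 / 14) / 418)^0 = 366 / 17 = 21.53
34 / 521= 0.07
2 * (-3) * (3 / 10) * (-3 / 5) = 27 / 25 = 1.08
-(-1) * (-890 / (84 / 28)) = -296.67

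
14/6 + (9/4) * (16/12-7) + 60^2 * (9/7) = 387925/84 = 4618.15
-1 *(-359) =359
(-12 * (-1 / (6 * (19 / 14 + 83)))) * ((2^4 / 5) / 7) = 64 / 5905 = 0.01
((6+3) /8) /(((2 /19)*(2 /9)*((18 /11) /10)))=9405 /32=293.91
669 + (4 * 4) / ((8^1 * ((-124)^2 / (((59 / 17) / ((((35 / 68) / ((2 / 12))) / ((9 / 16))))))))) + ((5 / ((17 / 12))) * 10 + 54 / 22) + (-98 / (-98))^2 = 284899784459 / 402543680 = 707.75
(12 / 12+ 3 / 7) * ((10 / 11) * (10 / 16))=125 / 154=0.81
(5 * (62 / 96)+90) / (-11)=-4475 / 528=-8.48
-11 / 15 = -0.73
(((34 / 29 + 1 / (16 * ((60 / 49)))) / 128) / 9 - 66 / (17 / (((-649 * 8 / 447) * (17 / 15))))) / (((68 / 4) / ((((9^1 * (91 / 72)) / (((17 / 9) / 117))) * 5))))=866767940848173 / 81839325184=10591.09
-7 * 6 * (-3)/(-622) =-63/311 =-0.20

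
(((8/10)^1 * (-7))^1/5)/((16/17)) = -119/100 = -1.19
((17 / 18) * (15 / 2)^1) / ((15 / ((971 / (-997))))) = -16507 / 35892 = -0.46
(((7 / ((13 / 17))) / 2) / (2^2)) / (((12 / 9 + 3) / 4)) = 357 / 338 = 1.06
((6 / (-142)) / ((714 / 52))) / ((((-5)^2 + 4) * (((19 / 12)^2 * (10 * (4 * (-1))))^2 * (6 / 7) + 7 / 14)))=-702 / 57023632321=-0.00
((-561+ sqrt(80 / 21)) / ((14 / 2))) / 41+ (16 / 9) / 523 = -2636035 / 1350909+ 4 * sqrt(105) / 6027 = -1.94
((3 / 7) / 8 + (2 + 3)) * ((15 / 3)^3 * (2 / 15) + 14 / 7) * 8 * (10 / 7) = 22640 / 21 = 1078.10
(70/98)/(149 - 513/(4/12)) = -1/1946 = -0.00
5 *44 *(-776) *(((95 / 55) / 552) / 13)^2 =-175085 / 17701398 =-0.01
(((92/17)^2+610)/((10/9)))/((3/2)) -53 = 477677/1445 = 330.57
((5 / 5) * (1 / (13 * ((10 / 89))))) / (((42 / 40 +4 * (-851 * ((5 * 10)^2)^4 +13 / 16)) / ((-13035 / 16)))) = 1160115 / 276574999999999991056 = 0.00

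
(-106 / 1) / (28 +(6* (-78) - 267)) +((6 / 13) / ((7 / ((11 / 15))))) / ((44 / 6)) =7193 / 45955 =0.16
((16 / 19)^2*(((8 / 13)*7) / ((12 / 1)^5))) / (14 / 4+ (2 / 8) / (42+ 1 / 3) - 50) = -7112 / 26935083981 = -0.00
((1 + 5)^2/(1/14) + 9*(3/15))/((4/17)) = 42993/20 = 2149.65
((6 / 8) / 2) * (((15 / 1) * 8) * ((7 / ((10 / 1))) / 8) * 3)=189 / 16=11.81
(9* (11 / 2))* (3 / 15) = 9.90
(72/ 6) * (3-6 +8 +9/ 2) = 114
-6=-6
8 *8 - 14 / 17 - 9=921 / 17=54.18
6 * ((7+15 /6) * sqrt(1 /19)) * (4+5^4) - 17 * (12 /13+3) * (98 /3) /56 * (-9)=18207 /52+1887 * sqrt(19)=8575.38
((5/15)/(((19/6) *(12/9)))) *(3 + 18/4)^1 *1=45/76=0.59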